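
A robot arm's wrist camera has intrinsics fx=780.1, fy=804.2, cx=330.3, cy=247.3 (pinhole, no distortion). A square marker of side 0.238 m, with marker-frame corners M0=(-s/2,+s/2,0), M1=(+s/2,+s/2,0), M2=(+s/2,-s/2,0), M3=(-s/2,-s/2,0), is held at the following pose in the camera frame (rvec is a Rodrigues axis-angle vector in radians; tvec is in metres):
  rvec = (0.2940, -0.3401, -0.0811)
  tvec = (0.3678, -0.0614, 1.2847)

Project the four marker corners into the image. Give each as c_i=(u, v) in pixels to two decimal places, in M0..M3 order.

Intrinsics K: fx=780.1, fy=804.2, cx=330.3, cy=247.3
Marker side s = 0.238 m; corners in marker frame (Z=0):
  M0 = (-0.1190, +0.1190, 0)
  M1 = (+0.1190, +0.1190, 0)
  M2 = (+0.1190, -0.1190, 0)
  M3 = (-0.1190, -0.1190, 0)
rvec = (0.2940, -0.3401, -0.0811), |rvec| = θ = 0.45682 rad = 26.174°
Rodrigues: sinθ=0.44109, 1−cosθ=0.10254; R = I + sinθ·[k]× + (1−cosθ)·[k]×²:
    [+0.93993 +0.02918 -0.34011]
    [-0.12744 +0.95430 -0.27033]
    [+0.31668 +0.29743 +0.90069]
t = (0.3678, -0.0614, 1.2847) m
M0: Pc = R·M0+t = (+0.25942, +0.06733, +1.28241); u = 780.1·(+0.25942)/1.28241 + 330.3 = 488.1073, v = 804.2·(+0.06733)/1.28241 + 247.3 = 289.5206
M1: Pc = R·M1+t = (+0.48312, +0.03700, +1.35778); u = 780.1·(+0.48312)/1.35778 + 330.3 = 607.8747, v = 804.2·(+0.03700)/1.35778 + 247.3 = 269.2123
M2: Pc = R·M2+t = (+0.47618, -0.19013, +1.28699); u = 780.1·(+0.47618)/1.28699 + 330.3 = 618.9331, v = 804.2·(-0.19013)/1.28699 + 247.3 = 128.4958
M3: Pc = R·M3+t = (+0.25248, -0.15980, +1.21162); u = 780.1·(+0.25248)/1.21162 + 330.3 = 492.8562, v = 804.2·(-0.15980)/1.21162 + 247.3 = 141.2372

c0=(488.11, 289.52) c1=(607.87, 269.21) c2=(618.93, 128.50) c3=(492.86, 141.24)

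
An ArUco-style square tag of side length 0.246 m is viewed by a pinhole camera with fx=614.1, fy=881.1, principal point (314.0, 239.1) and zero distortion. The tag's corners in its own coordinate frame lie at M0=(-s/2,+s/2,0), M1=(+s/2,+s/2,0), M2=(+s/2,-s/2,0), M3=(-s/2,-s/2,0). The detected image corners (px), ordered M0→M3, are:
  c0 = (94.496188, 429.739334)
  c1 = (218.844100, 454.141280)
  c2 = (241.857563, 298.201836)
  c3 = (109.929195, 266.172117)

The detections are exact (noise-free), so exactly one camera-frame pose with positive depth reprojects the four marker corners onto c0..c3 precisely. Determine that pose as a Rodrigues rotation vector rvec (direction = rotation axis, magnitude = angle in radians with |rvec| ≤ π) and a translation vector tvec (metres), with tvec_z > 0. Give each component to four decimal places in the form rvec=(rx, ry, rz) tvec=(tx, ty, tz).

Intrinsics K: fx=614.1, fy=881.1, cx=314.0, cy=239.1
Marker side s = 0.246 m; corners in marker frame (Z=0):
  M0 = (-0.1230, +0.1230, 0)
  M1 = (+0.1230, +0.1230, 0)
  M2 = (+0.1230, -0.1230, 0)
  M3 = (-0.1230, -0.1230, 0)
Detected image corners:
  c0 = (94.496188, 429.739334) px
  c1 = (218.844100, 454.141280) px
  c2 = (241.857563, 298.201836) px
  c3 = (109.929195, 266.172117) px
Planar DLT: solve 8×8 A·h = b for H (H[2,2]=1):
  H  [+544.94989 -34.75084 +167.13526]
  H  [+167.67678 +744.21467 +364.90035]
  H  [+0.14771 +0.26264 +1.00000]
B = K⁻¹H; ‖b₁‖=0.838760, ‖b₂‖=0.838760; λ = 2/(‖b₁‖+‖b₂‖) = 1.192236, sign → tz>0 ⇒ λ=+1.192236
r₁ = λ·B[:,0] = (+0.96794,+0.17910,+0.17610); r₂ = λ·B[:,1] = (-0.22758,+0.92204,+0.31313)
r₃ = r₁×r₂ = (-0.10629,-0.34317,+0.93324); SVD([r₁ r₂ r₃]) → R = UVᵀ:
  R  [+0.96794 -0.22758 -0.10629]
  R  [+0.17910 +0.92204 -0.34317]
  R  [+0.17610 +0.31313 +0.93324]
t = (-0.28513, +0.17022, +1.19224) m
tr R = 2.823224; θ = arccos((tr R − 1)/2) = 0.423608 rad = 24.271°
axis k = ((R−Rᵀ)₃₂, (R−Rᵀ)₁₃, (R−Rᵀ)₂₁) / (2 sinθ) = (+0.798314, -0.343499, +0.494675)
rvec = θ·k = (+0.338172, -0.145509, +0.209548)

rvec=(0.3382, -0.1455, 0.2095) tvec=(-0.2851, 0.1702, 1.1922)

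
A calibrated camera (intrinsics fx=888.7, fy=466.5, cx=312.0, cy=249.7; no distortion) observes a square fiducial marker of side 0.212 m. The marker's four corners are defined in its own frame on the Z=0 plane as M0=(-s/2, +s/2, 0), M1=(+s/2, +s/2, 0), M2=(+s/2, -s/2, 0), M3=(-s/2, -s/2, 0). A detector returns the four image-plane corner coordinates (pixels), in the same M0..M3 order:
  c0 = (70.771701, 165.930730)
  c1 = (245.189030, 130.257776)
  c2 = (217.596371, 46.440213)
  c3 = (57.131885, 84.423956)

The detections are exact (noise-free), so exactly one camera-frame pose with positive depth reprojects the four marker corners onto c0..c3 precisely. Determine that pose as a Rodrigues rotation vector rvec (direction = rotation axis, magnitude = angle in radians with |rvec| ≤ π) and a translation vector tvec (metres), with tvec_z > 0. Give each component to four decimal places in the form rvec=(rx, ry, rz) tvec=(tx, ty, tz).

Intrinsics K: fx=888.7, fy=466.5, cx=312.0, cy=249.7
Marker side s = 0.212 m; corners in marker frame (Z=0):
  M0 = (-0.1060, +0.1060, 0)
  M1 = (+0.1060, +0.1060, 0)
  M2 = (+0.1060, -0.1060, 0)
  M3 = (-0.1060, -0.1060, 0)
Detected image corners:
  c0 = (70.771701, 165.930730) px
  c1 = (245.189030, 130.257776) px
  c2 = (217.596371, 46.440213) px
  c3 = (57.131885, 84.423956) px
Planar DLT: solve 8×8 A·h = b for H (H[2,2]=1):
  H  [+745.59402 +43.47773 +144.69930]
  H  [-204.99514 +351.60834 +105.76613]
  H  [-0.29102 -0.35723 +1.00000]
B = K⁻¹H; ‖b₁‖=1.025135, ‖b₂‖=1.025135; λ = 2/(‖b₁‖+‖b₂‖) = 0.975481, sign → tz>0 ⇒ λ=+0.975481
r₁ = λ·B[:,0] = (+0.91807,-0.27671,-0.28388); r₂ = λ·B[:,1] = (+0.17006,+0.92176,-0.34847)
r₃ = r₁×r₂ = (+0.35810,+0.27164,+0.89329); SVD([r₁ r₂ r₃]) → R = UVᵀ:
  R  [+0.91807 +0.17006 +0.35810]
  R  [-0.27671 +0.92176 +0.27164]
  R  [-0.28388 -0.34847 +0.89329]
t = (-0.18364, -0.30097, +0.97548) m
tr R = 2.733121; θ = arccos((tr R − 1)/2) = 0.522528 rad = 29.939°
axis k = ((R−Rᵀ)₃₂, (R−Rᵀ)₁₃, (R−Rᵀ)₂₁) / (2 sinθ) = (-0.621272, +0.643175, -0.447600)
rvec = θ·k = (-0.324632, +0.336077, -0.233883)

rvec=(-0.3246, 0.3361, -0.2339) tvec=(-0.1836, -0.3010, 0.9755)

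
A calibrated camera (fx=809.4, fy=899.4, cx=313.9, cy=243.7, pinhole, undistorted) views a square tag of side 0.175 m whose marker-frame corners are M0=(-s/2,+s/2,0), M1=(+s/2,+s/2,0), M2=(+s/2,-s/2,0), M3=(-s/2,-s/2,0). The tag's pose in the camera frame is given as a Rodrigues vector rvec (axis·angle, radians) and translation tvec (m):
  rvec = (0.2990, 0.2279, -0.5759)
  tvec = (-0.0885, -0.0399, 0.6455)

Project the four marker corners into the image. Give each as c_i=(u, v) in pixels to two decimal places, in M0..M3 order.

c0=(184.25, 339.59) c1=(354.78, 224.33) c2=(224.36, 14.31) c3=(54.35, 152.66)

Intrinsics K: fx=809.4, fy=899.4, cx=313.9, cy=243.7
Marker side s = 0.175 m; corners in marker frame (Z=0):
  M0 = (-0.0875, +0.0875, 0)
  M1 = (+0.0875, +0.0875, 0)
  M2 = (+0.0875, -0.0875, 0)
  M3 = (-0.0875, -0.0875, 0)
rvec = (0.2990, 0.2279, -0.5759), |rvec| = θ = 0.68775 rad = 39.405°
Rodrigues: sinθ=0.63480, 1−cosθ=0.22732; R = I + sinθ·[k]× + (1−cosθ)·[k]×²:
    [+0.81564 +0.56431 +0.12760]
    [-0.49881 +0.79764 -0.33906]
    [-0.29311 +0.21290 +0.93207]
t = (-0.0885, -0.0399, 0.6455) m
M0: Pc = R·M0+t = (-0.11049, +0.07354, +0.68978); u = 809.4·(-0.11049)/0.68978 + 313.9 = 184.2466, v = 899.4·(+0.07354)/0.68978 + 243.7 = 339.5881
M1: Pc = R·M1+t = (+0.03225, -0.01375, +0.63848); u = 809.4·(+0.03225)/0.63848 + 313.9 = 354.7779, v = 899.4·(-0.01375)/0.63848 + 243.7 = 224.3271
M2: Pc = R·M2+t = (-0.06651, -0.15334, +0.60122); u = 809.4·(-0.06651)/0.60122 + 313.9 = 224.3627, v = 899.4·(-0.15334)/0.60122 + 243.7 = 14.3121
M3: Pc = R·M3+t = (-0.20925, -0.06605, +0.65252); u = 809.4·(-0.20925)/0.65252 + 313.9 = 54.3461, v = 899.4·(-0.06605)/0.65252 + 243.7 = 152.6637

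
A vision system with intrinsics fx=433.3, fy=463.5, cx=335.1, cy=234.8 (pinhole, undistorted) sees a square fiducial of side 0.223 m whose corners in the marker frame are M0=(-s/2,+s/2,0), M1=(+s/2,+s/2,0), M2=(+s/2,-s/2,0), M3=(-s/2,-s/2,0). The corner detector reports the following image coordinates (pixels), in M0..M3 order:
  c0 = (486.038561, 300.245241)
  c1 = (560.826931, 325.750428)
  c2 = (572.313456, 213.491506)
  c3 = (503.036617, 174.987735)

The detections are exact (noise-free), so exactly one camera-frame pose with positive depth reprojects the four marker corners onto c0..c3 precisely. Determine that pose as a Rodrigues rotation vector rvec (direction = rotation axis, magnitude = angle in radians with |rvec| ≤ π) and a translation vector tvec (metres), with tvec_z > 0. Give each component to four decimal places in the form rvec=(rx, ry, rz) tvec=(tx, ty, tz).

Intrinsics K: fx=433.3, fy=463.5, cx=335.1, cy=234.8
Marker side s = 0.223 m; corners in marker frame (Z=0):
  M0 = (-0.1115, +0.1115, 0)
  M1 = (+0.1115, +0.1115, 0)
  M2 = (+0.1115, -0.1115, 0)
  M3 = (-0.1115, -0.1115, 0)
Detected image corners:
  c0 = (486.038561, 300.245241) px
  c1 = (560.826931, 325.750428) px
  c2 = (572.313456, 213.491506) px
  c3 = (503.036617, 174.987735) px
Planar DLT: solve 8×8 A·h = b for H (H[2,2]=1):
  H  [+616.50691 -187.05147 +532.96329]
  H  [+284.72720 +471.49815 +253.06008]
  H  [+0.55378 -0.23362 +1.00000]
B = K⁻¹H; ‖b₁‖=1.186247, ‖b₂‖=1.186247; λ = 2/(‖b₁‖+‖b₂‖) = 0.842995, sign → tz>0 ⇒ λ=+0.842995
r₁ = λ·B[:,0] = (+0.83839,+0.28136,+0.46684); r₂ = λ·B[:,1] = (-0.21161,+0.95731,-0.19694)
r₃ = r₁×r₂ = (-0.50232,+0.06633,+0.86214); SVD([r₁ r₂ r₃]) → R = UVᵀ:
  R  [+0.83839 -0.21161 -0.50232]
  R  [+0.28136 +0.95731 +0.06633]
  R  [+0.46684 -0.19694 +0.86214]
t = (+0.38495, +0.03321, +0.84299) m
tr R = 2.657834; θ = arccos((tr R − 1)/2) = 0.593628 rad = 34.012°
axis k = ((R−Rᵀ)₃₂, (R−Rᵀ)₁₃, (R−Rᵀ)₂₁) / (2 sinθ) = (-0.235324, -0.866289, +0.440642)
rvec = θ·k = (-0.139695, -0.514253, +0.261577)

rvec=(-0.1397, -0.5143, 0.2616) tvec=(0.3849, 0.0332, 0.8430)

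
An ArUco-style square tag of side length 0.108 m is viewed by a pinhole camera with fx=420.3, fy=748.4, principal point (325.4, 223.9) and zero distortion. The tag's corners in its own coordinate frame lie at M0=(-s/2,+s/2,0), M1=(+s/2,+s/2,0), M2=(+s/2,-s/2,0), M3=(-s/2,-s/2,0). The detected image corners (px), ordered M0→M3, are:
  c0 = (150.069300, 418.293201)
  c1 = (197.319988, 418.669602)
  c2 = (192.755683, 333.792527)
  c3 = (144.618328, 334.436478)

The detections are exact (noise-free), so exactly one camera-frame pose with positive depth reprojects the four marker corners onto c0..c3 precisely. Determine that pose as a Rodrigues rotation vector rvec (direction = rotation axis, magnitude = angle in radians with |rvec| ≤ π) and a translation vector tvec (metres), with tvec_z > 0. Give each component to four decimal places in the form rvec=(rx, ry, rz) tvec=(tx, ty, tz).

rvec=(0.1702, 0.0998, -0.0308) tvec=(-0.3345, 0.1860, 0.9111)

Intrinsics K: fx=420.3, fy=748.4, cx=325.4, cy=223.9
Marker side s = 0.108 m; corners in marker frame (Z=0):
  M0 = (-0.0540, +0.0540, 0)
  M1 = (+0.0540, +0.0540, 0)
  M2 = (+0.0540, -0.0540, 0)
  M3 = (-0.0540, -0.0540, 0)
Detected image corners:
  c0 = (150.069300, 418.293201) px
  c1 = (197.319988, 418.669602) px
  c2 = (192.755683, 333.792527) px
  c3 = (144.618328, 334.436478) px
Planar DLT: solve 8×8 A·h = b for H (H[2,2]=1):
  H  [+422.44991 +77.86754 +171.07185]
  H  [-43.22123 +850.33398 +376.71718]
  H  [-0.11169 +0.18386 +1.00000]
B = K⁻¹H; ‖b₁‖=1.097557, ‖b₂‖=1.097557; λ = 2/(‖b₁‖+‖b₂‖) = 0.911114, sign → tz>0 ⇒ λ=+0.911114
r₁ = λ·B[:,0] = (+0.99456,-0.02217,-0.10176); r₂ = λ·B[:,1] = (+0.03910,+0.98509,+0.16752)
r₃ = r₁×r₂ = (+0.09653,-0.17059,+0.98060); SVD([r₁ r₂ r₃]) → R = UVᵀ:
  R  [+0.99456 +0.03910 +0.09653]
  R  [-0.02217 +0.98509 -0.17059]
  R  [-0.10176 +0.16752 +0.98060]
t = (-0.33455, +0.18604, +0.91111) m
tr R = 2.960256; θ = arccos((tr R − 1)/2) = 0.199689 rad = 11.441°
axis k = ((R−Rᵀ)₃₂, (R−Rᵀ)₁₃, (R−Rᵀ)₂₁) / (2 sinθ) = (+0.852242, +0.499828, -0.154453)
rvec = θ·k = (+0.170184, +0.099810, -0.030843)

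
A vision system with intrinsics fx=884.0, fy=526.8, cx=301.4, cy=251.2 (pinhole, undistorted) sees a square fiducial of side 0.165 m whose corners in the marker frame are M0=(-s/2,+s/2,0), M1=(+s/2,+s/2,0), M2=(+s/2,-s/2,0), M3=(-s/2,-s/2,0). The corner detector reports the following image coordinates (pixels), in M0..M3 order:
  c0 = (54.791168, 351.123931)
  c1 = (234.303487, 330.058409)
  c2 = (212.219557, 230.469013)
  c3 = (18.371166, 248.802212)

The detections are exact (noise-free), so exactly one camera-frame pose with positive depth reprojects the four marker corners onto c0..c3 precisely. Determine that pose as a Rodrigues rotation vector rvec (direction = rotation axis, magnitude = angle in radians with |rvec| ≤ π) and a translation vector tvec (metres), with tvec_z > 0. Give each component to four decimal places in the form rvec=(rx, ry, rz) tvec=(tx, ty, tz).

rvec=(0.3306, -0.2223, -0.1319) tvec=(-0.1503, 0.0604, 0.7861)

Intrinsics K: fx=884.0, fy=526.8, cx=301.4, cy=251.2
Marker side s = 0.165 m; corners in marker frame (Z=0):
  M0 = (-0.0825, +0.0825, 0)
  M1 = (+0.0825, +0.0825, 0)
  M2 = (+0.0825, -0.0825, 0)
  M3 = (-0.0825, -0.0825, 0)
Detected image corners:
  c0 = (54.791168, 351.123931) px
  c1 = (234.303487, 330.058409) px
  c2 = (212.219557, 230.469013) px
  c3 = (18.371166, 248.802212) px
Planar DLT: solve 8×8 A·h = b for H (H[2,2]=1):
  H  [+1161.99442 +231.83248 +132.34042]
  H  [-47.94097 +735.46690 +291.68930]
  H  [+0.24728 +0.42667 +1.00000]
B = K⁻¹H; ‖b₁‖=1.272043, ‖b₂‖=1.272043; λ = 2/(‖b₁‖+‖b₂‖) = 0.786137, sign → tz>0 ⇒ λ=+0.786137
r₁ = λ·B[:,0] = (+0.96708,-0.16424,+0.19440); r₂ = λ·B[:,1] = (+0.09180,+0.93758,+0.33542)
r₃ = r₁×r₂ = (-0.23736,-0.30653,+0.92179); SVD([r₁ r₂ r₃]) → R = UVᵀ:
  R  [+0.96708 +0.09180 -0.23736]
  R  [-0.16424 +0.93758 -0.30653]
  R  [+0.19440 +0.33542 +0.92179]
t = (-0.15034, +0.06042, +0.78614) m
tr R = 2.826450; θ = arccos((tr R − 1)/2) = 0.419666 rad = 24.045°
axis k = ((R−Rᵀ)₃₂, (R−Rᵀ)₁₃, (R−Rᵀ)₂₁) / (2 sinθ) = (+0.787764, -0.529818, -0.314198)
rvec = θ·k = (+0.330598, -0.222347, -0.131858)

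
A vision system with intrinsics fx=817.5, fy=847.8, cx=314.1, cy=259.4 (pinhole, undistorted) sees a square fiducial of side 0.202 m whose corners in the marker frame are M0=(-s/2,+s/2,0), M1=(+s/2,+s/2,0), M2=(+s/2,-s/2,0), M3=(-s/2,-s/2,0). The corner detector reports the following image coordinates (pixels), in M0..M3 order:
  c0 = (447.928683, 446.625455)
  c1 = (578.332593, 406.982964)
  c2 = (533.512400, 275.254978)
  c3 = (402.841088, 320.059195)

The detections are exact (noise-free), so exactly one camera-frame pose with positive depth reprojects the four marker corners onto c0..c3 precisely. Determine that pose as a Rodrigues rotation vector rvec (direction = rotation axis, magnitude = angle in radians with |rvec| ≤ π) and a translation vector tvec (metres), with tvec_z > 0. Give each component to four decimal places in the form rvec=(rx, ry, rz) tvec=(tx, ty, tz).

Intrinsics K: fx=817.5, fy=847.8, cx=314.1, cy=259.4
Marker side s = 0.202 m; corners in marker frame (Z=0):
  M0 = (-0.1010, +0.1010, 0)
  M1 = (+0.1010, +0.1010, 0)
  M2 = (+0.1010, -0.1010, 0)
  M3 = (-0.1010, -0.1010, 0)
Detected image corners:
  c0 = (447.928683, 446.625455) px
  c1 = (578.332593, 406.982964) px
  c2 = (533.512400, 275.254978) px
  c3 = (402.841088, 320.059195) px
Planar DLT: solve 8×8 A·h = b for H (H[2,2]=1):
  H  [+560.42652 +257.07691 +489.66073]
  H  [-272.27453 +664.60221 +363.06236]
  H  [-0.17486 +0.07036 +1.00000]
B = K⁻¹H; ‖b₁‖=0.817803, ‖b₂‖=0.817803; λ = 2/(‖b₁‖+‖b₂‖) = 1.222788, sign → tz>0 ⇒ λ=+1.222788
r₁ = λ·B[:,0] = (+0.92042,-0.32728,-0.21381); r₂ = λ·B[:,1] = (+0.35147,+0.93224,+0.08603)
r₃ = r₁×r₂ = (+0.17117,-0.15434,+0.97308); SVD([r₁ r₂ r₃]) → R = UVᵀ:
  R  [+0.92042 +0.35147 +0.17117]
  R  [-0.32728 +0.93224 -0.15434]
  R  [-0.21381 +0.08603 +0.97308]
t = (+0.26260, +0.14951, +1.22279) m
tr R = 2.825734; θ = arccos((tr R − 1)/2) = 0.420544 rad = 24.095°
axis k = ((R−Rᵀ)₃₂, (R−Rᵀ)₁₃, (R−Rᵀ)₂₁) / (2 sinθ) = (+0.294383, +0.471495, -0.831283)
rvec = θ·k = (+0.123801, +0.198284, -0.349591)

rvec=(0.1238, 0.1983, -0.3496) tvec=(0.2626, 0.1495, 1.2228)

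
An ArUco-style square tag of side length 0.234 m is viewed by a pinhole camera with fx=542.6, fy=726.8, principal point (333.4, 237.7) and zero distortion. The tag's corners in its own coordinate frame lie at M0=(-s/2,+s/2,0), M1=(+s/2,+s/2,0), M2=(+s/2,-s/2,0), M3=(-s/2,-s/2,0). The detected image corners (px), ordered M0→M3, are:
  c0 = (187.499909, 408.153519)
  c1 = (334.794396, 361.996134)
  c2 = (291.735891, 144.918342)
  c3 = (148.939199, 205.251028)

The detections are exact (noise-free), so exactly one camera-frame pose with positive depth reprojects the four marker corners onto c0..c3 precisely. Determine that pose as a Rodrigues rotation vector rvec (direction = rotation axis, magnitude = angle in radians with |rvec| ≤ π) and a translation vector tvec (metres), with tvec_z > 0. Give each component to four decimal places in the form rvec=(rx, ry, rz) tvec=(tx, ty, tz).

rvec=(-0.0061, 0.2418, -0.2645) tvec=(-0.1378, 0.0461, 0.7846)

Intrinsics K: fx=542.6, fy=726.8, cx=333.4, cy=237.7
Marker side s = 0.234 m; corners in marker frame (Z=0):
  M0 = (-0.1170, +0.1170, 0)
  M1 = (+0.1170, +0.1170, 0)
  M2 = (+0.1170, -0.1170, 0)
  M3 = (-0.1170, -0.1170, 0)
Detected image corners:
  c0 = (187.499909, 408.153519) px
  c1 = (334.794396, 361.996134) px
  c2 = (291.735891, 144.918342) px
  c3 = (148.939199, 205.251028) px
Planar DLT: solve 8×8 A·h = b for H (H[2,2]=1):
  H  [+547.42342 +162.52236 +238.07697]
  H  [-311.91459 +882.90317 +280.42735]
  H  [-0.30064 -0.04793 +1.00000]
B = K⁻¹H; ‖b₁‖=1.274579, ‖b₂‖=1.274579; λ = 2/(‖b₁‖+‖b₂‖) = 0.784573, sign → tz>0 ⇒ λ=+0.784573
r₁ = λ·B[:,0] = (+0.93648,-0.25957,-0.23587); r₂ = λ·B[:,1] = (+0.25811,+0.96538,-0.03761)
r₃ = r₁×r₂ = (+0.23747,-0.02566,+0.97106); SVD([r₁ r₂ r₃]) → R = UVᵀ:
  R  [+0.93648 +0.25811 +0.23747]
  R  [-0.25957 +0.96538 -0.02566]
  R  [-0.23587 -0.03761 +0.97106]
t = (-0.13783, +0.04612, +0.78457) m
tr R = 2.872918; θ = arccos((tr R − 1)/2) = 0.358400 rad = 20.535°
axis k = ((R−Rᵀ)₃₂, (R−Rᵀ)₁₃, (R−Rᵀ)₂₁) / (2 sinθ) = (-0.017028, +0.674699, -0.737897)
rvec = θ·k = (-0.006103, +0.241812, -0.264463)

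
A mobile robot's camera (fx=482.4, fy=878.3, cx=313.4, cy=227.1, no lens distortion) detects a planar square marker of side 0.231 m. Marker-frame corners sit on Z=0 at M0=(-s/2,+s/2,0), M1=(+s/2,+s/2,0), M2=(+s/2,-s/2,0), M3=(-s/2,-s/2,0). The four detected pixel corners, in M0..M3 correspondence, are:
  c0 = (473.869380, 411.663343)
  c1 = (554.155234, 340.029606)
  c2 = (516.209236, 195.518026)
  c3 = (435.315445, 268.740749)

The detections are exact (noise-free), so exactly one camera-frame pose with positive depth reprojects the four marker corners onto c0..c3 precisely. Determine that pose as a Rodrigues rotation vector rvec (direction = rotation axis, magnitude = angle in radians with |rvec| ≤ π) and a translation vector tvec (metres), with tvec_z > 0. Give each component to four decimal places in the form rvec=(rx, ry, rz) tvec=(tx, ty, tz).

rvec=(0.0623, 0.0181, -0.4670) tvec=(0.4706, 0.1102, 1.2510)

Intrinsics K: fx=482.4, fy=878.3, cx=313.4, cy=227.1
Marker side s = 0.231 m; corners in marker frame (Z=0):
  M0 = (-0.1155, +0.1155, 0)
  M1 = (+0.1155, +0.1155, 0)
  M2 = (+0.1155, -0.1155, 0)
  M3 = (-0.1155, -0.1155, 0)
Detected image corners:
  c0 = (473.869380, 411.663343) px
  c1 = (554.155234, 340.029606) px
  c2 = (516.209236, 195.518026) px
  c3 = (435.315445, 268.740749) px
Planar DLT: solve 8×8 A·h = b for H (H[2,2]=1):
  H  [+336.32477 +187.70210 +494.86808]
  H  [-321.22846 +635.72549 +304.46481]
  H  [-0.02534 +0.04468 +1.00000]
B = K⁻¹H; ‖b₁‖=0.799350, ‖b₂‖=0.799350; λ = 2/(‖b₁‖+‖b₂‖) = 1.251016, sign → tz>0 ⇒ λ=+1.251016
r₁ = λ·B[:,0] = (+0.89279,-0.44935,-0.03171); r₂ = λ·B[:,1] = (+0.45045,+0.89105,+0.05590)
r₃ = r₁×r₂ = (+0.00313,-0.06419,+0.99793); SVD([r₁ r₂ r₃]) → R = UVᵀ:
  R  [+0.89279 +0.45045 +0.00313]
  R  [-0.44935 +0.89105 -0.06419]
  R  [-0.03171 +0.05590 +0.99793]
t = (+0.47060, +0.11020, +1.25102) m
tr R = 2.781775; θ = arccos((tr R − 1)/2) = 0.471501 rad = 27.015°
axis k = ((R−Rᵀ)₃₂, (R−Rᵀ)₁₃, (R−Rᵀ)₂₁) / (2 sinθ) = (+0.132194, +0.038347, -0.990482)
rvec = θ·k = (+0.062330, +0.018081, -0.467013)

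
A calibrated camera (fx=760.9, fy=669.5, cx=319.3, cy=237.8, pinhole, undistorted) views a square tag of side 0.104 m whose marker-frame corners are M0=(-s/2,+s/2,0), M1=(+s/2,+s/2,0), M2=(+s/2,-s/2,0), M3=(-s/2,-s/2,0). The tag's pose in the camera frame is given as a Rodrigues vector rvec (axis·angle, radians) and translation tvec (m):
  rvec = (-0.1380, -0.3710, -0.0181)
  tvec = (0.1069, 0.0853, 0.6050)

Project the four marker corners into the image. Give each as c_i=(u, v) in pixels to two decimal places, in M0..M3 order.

c0=(398.99, 395.44) c1=(513.63, 386.67) c2=(504.05, 274.10) c3=(391.43, 275.51)

Intrinsics K: fx=760.9, fy=669.5, cx=319.3, cy=237.8
Marker side s = 0.104 m; corners in marker frame (Z=0):
  M0 = (-0.0520, +0.0520, 0)
  M1 = (+0.0520, +0.0520, 0)
  M2 = (+0.0520, -0.0520, 0)
  M3 = (-0.0520, -0.0520, 0)
rvec = (-0.1380, -0.3710, -0.0181), |rvec| = θ = 0.39625 rad = 22.703°
Rodrigues: sinθ=0.38596, 1−cosθ=0.07748; R = I + sinθ·[k]× + (1−cosθ)·[k]×²:
    [+0.93191 +0.04290 -0.36013]
    [+0.00764 +0.99044 +0.13773]
    [+0.36260 -0.13110 +0.92268]
t = (0.1069, 0.0853, 0.6050) m
M0: Pc = R·M0+t = (+0.06067, +0.13641, +0.57933); u = 760.9·(+0.06067)/0.57933 + 319.3 = 398.9866, v = 669.5·(+0.13641)/0.57933 + 237.8 = 395.4375
M1: Pc = R·M1+t = (+0.15759, +0.13720, +0.61704); u = 760.9·(+0.15759)/0.61704 + 319.3 = 513.6322, v = 669.5·(+0.13720)/0.61704 + 237.8 = 386.6651
M2: Pc = R·M2+t = (+0.15313, +0.03419, +0.63067); u = 760.9·(+0.15313)/0.63067 + 319.3 = 504.0485, v = 669.5·(+0.03419)/0.63067 + 237.8 = 274.0993
M3: Pc = R·M3+t = (+0.05621, +0.03340, +0.59296); u = 760.9·(+0.05621)/0.59296 + 319.3 = 391.4296, v = 669.5·(+0.03340)/0.59296 + 237.8 = 275.5112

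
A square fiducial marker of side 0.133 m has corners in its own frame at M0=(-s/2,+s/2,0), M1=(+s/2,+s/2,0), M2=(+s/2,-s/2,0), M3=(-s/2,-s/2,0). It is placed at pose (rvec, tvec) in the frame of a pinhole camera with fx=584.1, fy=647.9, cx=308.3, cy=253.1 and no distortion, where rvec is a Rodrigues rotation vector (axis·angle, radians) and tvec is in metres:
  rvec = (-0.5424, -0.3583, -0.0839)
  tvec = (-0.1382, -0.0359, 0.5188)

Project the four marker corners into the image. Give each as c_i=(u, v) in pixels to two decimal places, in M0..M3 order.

c0=(69.75, 280.96) c1=(234.27, 281.04) c2=(219.45, 149.78) c3=(73.91, 137.97)

Intrinsics K: fx=584.1, fy=647.9, cx=308.3, cy=253.1
Marker side s = 0.133 m; corners in marker frame (Z=0):
  M0 = (-0.0665, +0.0665, 0)
  M1 = (+0.0665, +0.0665, 0)
  M2 = (+0.0665, -0.0665, 0)
  M3 = (-0.0665, -0.0665, 0)
rvec = (-0.5424, -0.3583, -0.0839), |rvec| = θ = 0.65545 rad = 37.555°
Rodrigues: sinθ=0.60952, 1−cosθ=0.20723; R = I + sinθ·[k]× + (1−cosθ)·[k]×²:
    [+0.93468 +0.17176 -0.31124]
    [+0.01572 +0.85470 +0.51889]
    [+0.35514 -0.48989 +0.79617]
t = (-0.1382, -0.0359, 0.5188) m
M0: Pc = R·M0+t = (-0.18893, +0.01989, +0.46261); u = 584.1·(-0.18893)/0.46261 + 308.3 = 69.7460, v = 647.9·(+0.01989)/0.46261 + 253.1 = 280.9595
M1: Pc = R·M1+t = (-0.06462, +0.02198, +0.50984); u = 584.1·(-0.06462)/0.50984 + 308.3 = 234.2660, v = 647.9·(+0.02198)/0.50984 + 253.1 = 281.0356
M2: Pc = R·M2+t = (-0.08747, -0.09169, +0.57499); u = 584.1·(-0.08747)/0.57499 + 308.3 = 219.4490, v = 647.9·(-0.09169)/0.57499 + 253.1 = 149.7822
M3: Pc = R·M3+t = (-0.21178, -0.09378, +0.52776); u = 584.1·(-0.21178)/0.52776 + 308.3 = 73.9139, v = 647.9·(-0.09378)/0.52776 + 253.1 = 137.9685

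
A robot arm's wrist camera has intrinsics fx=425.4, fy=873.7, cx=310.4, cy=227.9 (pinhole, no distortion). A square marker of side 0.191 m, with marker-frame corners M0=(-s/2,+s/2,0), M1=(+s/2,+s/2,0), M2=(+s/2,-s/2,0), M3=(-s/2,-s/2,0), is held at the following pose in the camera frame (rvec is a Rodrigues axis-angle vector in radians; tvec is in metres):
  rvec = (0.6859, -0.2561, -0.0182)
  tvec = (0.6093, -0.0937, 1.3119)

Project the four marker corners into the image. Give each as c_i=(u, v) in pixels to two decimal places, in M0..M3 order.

c0=(471.21, 221.37) c1=(522.65, 209.53) c2=(546.95, 106.27) c3=(491.35, 115.61)

Intrinsics K: fx=425.4, fy=873.7, cx=310.4, cy=227.9
Marker side s = 0.191 m; corners in marker frame (Z=0):
  M0 = (-0.0955, +0.0955, 0)
  M1 = (+0.0955, +0.0955, 0)
  M2 = (+0.0955, -0.0955, 0)
  M3 = (-0.0955, -0.0955, 0)
rvec = (0.6859, -0.2561, -0.0182), |rvec| = θ = 0.73238 rad = 41.962°
Rodrigues: sinθ=0.66864, 1−cosθ=0.25641; R = I + sinθ·[k]× + (1−cosθ)·[k]×²:
    [+0.96849 -0.06736 -0.23978]
    [-0.10059 +0.77494 -0.62398]
    [+0.22784 +0.62843 +0.74374]
t = (0.6093, -0.0937, 1.3119) m
M0: Pc = R·M0+t = (+0.51038, -0.01009, +1.35016); u = 425.4·(+0.51038)/1.35016 + 310.4 = 471.2068, v = 873.7·(-0.01009)/1.35016 + 227.9 = 221.3727
M1: Pc = R·M1+t = (+0.69536, -0.02930, +1.39367); u = 425.4·(+0.69536)/1.39367 + 310.4 = 522.6485, v = 873.7·(-0.02930)/1.39367 + 227.9 = 209.5320
M2: Pc = R·M2+t = (+0.70822, -0.17731, +1.27364); u = 425.4·(+0.70822)/1.27364 + 310.4 = 546.9482, v = 873.7·(-0.17731)/1.27364 + 227.9 = 106.2659
M3: Pc = R·M3+t = (+0.52324, -0.15810, +1.23013); u = 425.4·(+0.52324)/1.23013 + 310.4 = 491.3467, v = 873.7·(-0.15810)/1.23013 + 227.9 = 115.6087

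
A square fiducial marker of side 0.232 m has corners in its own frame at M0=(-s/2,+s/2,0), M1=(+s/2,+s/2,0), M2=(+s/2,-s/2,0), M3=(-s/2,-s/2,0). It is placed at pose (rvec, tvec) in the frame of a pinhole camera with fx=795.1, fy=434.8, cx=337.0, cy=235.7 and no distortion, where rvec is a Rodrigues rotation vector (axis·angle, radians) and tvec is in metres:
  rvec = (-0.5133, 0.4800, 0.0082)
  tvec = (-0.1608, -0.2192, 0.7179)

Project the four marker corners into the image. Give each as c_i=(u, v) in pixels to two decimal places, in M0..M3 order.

c0=(27.15, 171.81) c1=(243.17, 142.83) c2=(289.54, 34.66) c3=(96.33, 73.31)

Intrinsics K: fx=795.1, fy=434.8, cx=337.0, cy=235.7
Marker side s = 0.232 m; corners in marker frame (Z=0):
  M0 = (-0.1160, +0.1160, 0)
  M1 = (+0.1160, +0.1160, 0)
  M2 = (+0.1160, -0.1160, 0)
  M3 = (-0.1160, -0.1160, 0)
rvec = (-0.5133, 0.4800, 0.0082), |rvec| = θ = 0.70281 rad = 40.268°
Rodrigues: sinθ=0.64637, 1−cosθ=0.23697; R = I + sinθ·[k]× + (1−cosθ)·[k]×²:
    [+0.88943 -0.12575 +0.43943]
    [-0.11066 +0.87356 +0.47396]
    [-0.44347 -0.47019 +0.76306]
t = (-0.1608, -0.2192, 0.7179) m
M0: Pc = R·M0+t = (-0.27856, -0.10503, +0.71480); u = 795.1·(-0.27856)/0.71480 + 337.0 = 27.1465, v = 434.8·(-0.10503)/0.71480 + 235.7 = 171.8123
M1: Pc = R·M1+t = (-0.07221, -0.13070, +0.61192); u = 795.1·(-0.07221)/0.61192 + 337.0 = 243.1701, v = 434.8·(-0.13070)/0.61192 + 235.7 = 142.8280
M2: Pc = R·M2+t = (-0.04304, -0.33337, +0.72100); u = 795.1·(-0.04304)/0.72100 + 337.0 = 289.5372, v = 434.8·(-0.33337)/0.72100 + 235.7 = 34.6605
M3: Pc = R·M3+t = (-0.24939, -0.30770, +0.82388); u = 795.1·(-0.24939)/0.82388 + 337.0 = 96.3251, v = 434.8·(-0.30770)/0.82388 + 235.7 = 73.3149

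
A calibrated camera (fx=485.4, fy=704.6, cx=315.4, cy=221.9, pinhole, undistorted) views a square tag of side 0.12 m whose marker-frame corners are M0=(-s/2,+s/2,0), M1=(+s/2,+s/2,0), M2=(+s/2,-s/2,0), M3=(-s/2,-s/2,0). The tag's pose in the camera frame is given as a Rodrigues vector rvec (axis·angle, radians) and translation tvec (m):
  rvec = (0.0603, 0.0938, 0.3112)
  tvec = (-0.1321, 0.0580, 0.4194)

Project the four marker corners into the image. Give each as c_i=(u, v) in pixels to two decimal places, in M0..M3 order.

Intrinsics K: fx=485.4, fy=704.6, cx=315.4, cy=221.9
Marker side s = 0.12 m; corners in marker frame (Z=0):
  M0 = (-0.0600, +0.0600, 0)
  M1 = (+0.0600, +0.0600, 0)
  M2 = (+0.0600, -0.0600, 0)
  M3 = (-0.0600, -0.0600, 0)
rvec = (0.0603, 0.0938, 0.3112), |rvec| = θ = 0.33058 rad = 18.941°
Rodrigues: sinθ=0.32459, 1−cosθ=0.05414; R = I + sinθ·[k]× + (1−cosθ)·[k]×²:
    [+0.94766 -0.30276 +0.10140]
    [+0.30837 +0.95022 -0.04474]
    [-0.08280 +0.07367 +0.99384]
t = (-0.1321, 0.0580, 0.4194) m
M0: Pc = R·M0+t = (-0.20713, +0.09651, +0.42879); u = 485.4·(-0.20713)/0.42879 + 315.4 = 80.9289, v = 704.6·(+0.09651)/0.42879 + 221.9 = 380.4902
M1: Pc = R·M1+t = (-0.09341, +0.13351, +0.41885); u = 485.4·(-0.09341)/0.41885 + 315.4 = 207.1533, v = 704.6·(+0.13351)/0.41885 + 221.9 = 446.5009
M2: Pc = R·M2+t = (-0.05707, +0.01949, +0.41001); u = 485.4·(-0.05707)/0.41001 + 315.4 = 247.8308, v = 704.6·(+0.01949)/0.41001 + 221.9 = 255.3916
M3: Pc = R·M3+t = (-0.17079, -0.01751, +0.41995); u = 485.4·(-0.17079)/0.41995 + 315.4 = 117.9867, v = 704.6·(-0.01751)/0.41995 + 221.9 = 192.5132

c0=(80.93, 380.49) c1=(207.15, 446.50) c2=(247.83, 255.39) c3=(117.99, 192.51)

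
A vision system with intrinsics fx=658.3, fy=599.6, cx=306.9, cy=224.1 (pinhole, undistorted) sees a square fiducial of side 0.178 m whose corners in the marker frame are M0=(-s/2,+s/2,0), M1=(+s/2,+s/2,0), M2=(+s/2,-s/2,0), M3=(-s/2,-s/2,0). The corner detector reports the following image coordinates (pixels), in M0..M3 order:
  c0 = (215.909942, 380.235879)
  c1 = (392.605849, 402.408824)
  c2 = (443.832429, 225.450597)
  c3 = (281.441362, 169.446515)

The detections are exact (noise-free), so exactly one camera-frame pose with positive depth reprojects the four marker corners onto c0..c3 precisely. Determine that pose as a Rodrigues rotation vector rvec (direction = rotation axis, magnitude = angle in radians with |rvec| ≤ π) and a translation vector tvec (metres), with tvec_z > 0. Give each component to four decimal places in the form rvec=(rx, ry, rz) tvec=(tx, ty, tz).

Intrinsics K: fx=658.3, fy=599.6, cx=306.9, cy=224.1
Marker side s = 0.178 m; corners in marker frame (Z=0):
  M0 = (-0.0890, +0.0890, 0)
  M1 = (+0.0890, +0.0890, 0)
  M2 = (+0.0890, -0.0890, 0)
  M3 = (-0.0890, -0.0890, 0)
Detected image corners:
  c0 = (215.909942, 380.235879) px
  c1 = (392.605849, 402.408824) px
  c2 = (443.832429, 225.450597) px
  c3 = (281.441362, 169.446515) px
Planar DLT: solve 8×8 A·h = b for H (H[2,2]=1):
  H  [+1287.50504 -366.91687 +341.36929]
  H  [+516.84843 +1043.11040 +295.03472]
  H  [+1.00607 -0.12758 +1.00000]
B = K⁻¹H; ‖b₁‖=1.859794, ‖b₂‖=1.859794; λ = 2/(‖b₁‖+‖b₂‖) = 0.537694, sign → tz>0 ⇒ λ=+0.537694
r₁ = λ·B[:,0] = (+0.79943,+0.26130,+0.54096); r₂ = λ·B[:,1] = (-0.26771,+0.96105,-0.06860)
r₃ = r₁×r₂ = (-0.53781,-0.08998,+0.83825); SVD([r₁ r₂ r₃]) → R = UVᵀ:
  R  [+0.79943 -0.26771 -0.53781]
  R  [+0.26130 +0.96105 -0.08998]
  R  [+0.54096 -0.06860 +0.83825]
t = (+0.02815, +0.06361, +0.53769) m
tr R = 2.598732; θ = arccos((tr R − 1)/2) = 0.644557 rad = 36.930°
axis k = ((R−Rᵀ)₃₂, (R−Rᵀ)₁₃, (R−Rᵀ)₂₁) / (2 sinθ) = (+0.017789, -0.897710, +0.440228)
rvec = θ·k = (+0.011466, -0.578625, +0.283752)

rvec=(0.0115, -0.5786, 0.2838) tvec=(0.0282, 0.0636, 0.5377)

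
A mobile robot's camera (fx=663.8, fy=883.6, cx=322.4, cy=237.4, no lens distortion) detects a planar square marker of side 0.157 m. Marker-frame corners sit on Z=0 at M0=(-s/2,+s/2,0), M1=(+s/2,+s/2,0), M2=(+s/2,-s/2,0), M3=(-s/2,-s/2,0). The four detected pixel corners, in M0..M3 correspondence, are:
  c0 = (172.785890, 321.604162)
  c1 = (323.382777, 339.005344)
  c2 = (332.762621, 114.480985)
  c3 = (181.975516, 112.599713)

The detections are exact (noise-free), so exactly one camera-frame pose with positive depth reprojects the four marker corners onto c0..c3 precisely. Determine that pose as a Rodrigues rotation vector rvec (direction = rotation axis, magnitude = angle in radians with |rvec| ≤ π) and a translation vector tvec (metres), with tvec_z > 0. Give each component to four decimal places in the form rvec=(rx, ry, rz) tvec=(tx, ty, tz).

rvec=(-0.0209, 0.2950, 0.0534) tvec=(-0.0697, -0.0115, 0.6396)

Intrinsics K: fx=663.8, fy=883.6, cx=322.4, cy=237.4
Marker side s = 0.157 m; corners in marker frame (Z=0):
  M0 = (-0.0785, +0.0785, 0)
  M1 = (+0.0785, +0.0785, 0)
  M2 = (+0.0785, -0.0785, 0)
  M3 = (-0.0785, -0.0785, 0)
Detected image corners:
  c0 = (172.785890, 321.604162) px
  c1 = (323.382777, 339.005344) px
  c2 = (332.762621, 114.480985) px
  c3 = (181.975516, 112.599713) px
Planar DLT: solve 8×8 A·h = b for H (H[2,2]=1):
  H  [+844.79431 -64.17220 +250.04194]
  H  [-39.67632 +1374.45981 +221.58013]
  H  [-0.45515 -0.02000 +1.00000]
B = K⁻¹H; ‖b₁‖=1.563445, ‖b₂‖=1.563445; λ = 2/(‖b₁‖+‖b₂‖) = 0.639613, sign → tz>0 ⇒ λ=+0.639613
r₁ = λ·B[:,0] = (+0.95541,+0.04950,-0.29112); r₂ = λ·B[:,1] = (-0.05562,+0.99837,-0.01279)
r₃ = r₁×r₂ = (+0.29001,+0.02842,+0.95660); SVD([r₁ r₂ r₃]) → R = UVᵀ:
  R  [+0.95541 -0.05562 +0.29001]
  R  [+0.04950 +0.99837 +0.02842]
  R  [-0.29112 -0.01279 +0.95660]
t = (-0.06972, -0.01145, +0.63961) m
tr R = 2.910377; θ = arccos((tr R − 1)/2) = 0.300501 rad = 17.217°
axis k = ((R−Rᵀ)₃₂, (R−Rᵀ)₁₃, (R−Rᵀ)₂₁) / (2 sinθ) = (-0.069612, +0.981645, +0.177561)
rvec = θ·k = (-0.020919, +0.294985, +0.053357)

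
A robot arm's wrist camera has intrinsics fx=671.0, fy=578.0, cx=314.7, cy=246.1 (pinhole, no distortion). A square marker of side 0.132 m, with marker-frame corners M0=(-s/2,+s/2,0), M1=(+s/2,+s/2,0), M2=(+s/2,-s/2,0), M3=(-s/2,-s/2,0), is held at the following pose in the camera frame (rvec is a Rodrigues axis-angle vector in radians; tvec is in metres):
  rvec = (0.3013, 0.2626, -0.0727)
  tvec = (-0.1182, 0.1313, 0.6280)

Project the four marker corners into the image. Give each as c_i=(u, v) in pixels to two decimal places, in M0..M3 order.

Intrinsics K: fx=671.0, fy=578.0, cx=314.7, cy=246.1
Marker side s = 0.132 m; corners in marker frame (Z=0):
  M0 = (-0.0660, +0.0660, 0)
  M1 = (+0.0660, +0.0660, 0)
  M2 = (+0.0660, -0.0660, 0)
  M3 = (-0.0660, -0.0660, 0)
rvec = (0.3013, 0.2626, -0.0727), |rvec| = θ = 0.40623 rad = 23.275°
Rodrigues: sinθ=0.39515, 1−cosθ=0.08138; R = I + sinθ·[k]× + (1−cosθ)·[k]×²:
    [+0.96339 +0.10974 +0.24463]
    [-0.03170 +0.95262 -0.30250]
    [-0.26624 +0.28367 +0.92122]
t = (-0.1182, 0.1313, 0.6280) m
M0: Pc = R·M0+t = (-0.17454, +0.19627, +0.66429); u = 671.0·(-0.17454)/0.66429 + 314.7 = 138.3971, v = 578.0·(+0.19627)/0.66429 + 246.1 = 416.8697
M1: Pc = R·M1+t = (-0.04737, +0.19208, +0.62915); u = 671.0·(-0.04737)/0.62915 + 314.7 = 264.1748, v = 578.0·(+0.19208)/0.62915 + 246.1 = 422.5649
M2: Pc = R·M2+t = (-0.06186, +0.06633, +0.59171); u = 671.0·(-0.06186)/0.59171 + 314.7 = 244.5512, v = 578.0·(+0.06633)/0.59171 + 246.1 = 310.8983
M3: Pc = R·M3+t = (-0.18903, +0.07052, +0.62685); u = 671.0·(-0.18903)/0.62685 + 314.7 = 112.3605, v = 578.0·(+0.07052)/0.62685 + 246.1 = 311.1234

c0=(138.40, 416.87) c1=(264.17, 422.56) c2=(244.55, 310.90) c3=(112.36, 311.12)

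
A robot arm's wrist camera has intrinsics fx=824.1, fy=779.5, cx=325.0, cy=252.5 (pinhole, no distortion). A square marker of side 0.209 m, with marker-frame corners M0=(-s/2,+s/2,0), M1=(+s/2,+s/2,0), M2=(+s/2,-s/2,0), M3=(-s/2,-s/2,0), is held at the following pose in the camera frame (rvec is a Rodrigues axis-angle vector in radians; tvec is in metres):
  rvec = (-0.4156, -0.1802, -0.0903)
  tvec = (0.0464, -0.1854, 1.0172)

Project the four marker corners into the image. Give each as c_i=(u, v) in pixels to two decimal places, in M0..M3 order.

c0=(287.88, 183.26) c1=(458.81, 177.82) c2=(428.83, 45.85) c3=(270.26, 45.75)

Intrinsics K: fx=824.1, fy=779.5, cx=325.0, cy=252.5
Marker side s = 0.209 m; corners in marker frame (Z=0):
  M0 = (-0.1045, +0.1045, 0)
  M1 = (+0.1045, +0.1045, 0)
  M2 = (+0.1045, -0.1045, 0)
  M3 = (-0.1045, -0.1045, 0)
rvec = (-0.4156, -0.1802, -0.0903), |rvec| = θ = 0.46190 rad = 26.465°
Rodrigues: sinθ=0.44565, 1−cosθ=0.10479; R = I + sinθ·[k]× + (1−cosθ)·[k]×²:
    [+0.98005 +0.12391 -0.15543]
    [-0.05034 +0.91116 +0.40897]
    [+0.19229 -0.39299 +0.89921]
t = (0.0464, -0.1854, 1.0172) m
M0: Pc = R·M0+t = (-0.04307, -0.08492, +0.95604); u = 824.1·(-0.04307)/0.95604 + 325.0 = 287.8770, v = 779.5·(-0.08492)/0.95604 + 252.5 = 183.2580
M1: Pc = R·M1+t = (+0.16176, -0.09544, +0.99623); u = 824.1·(+0.16176)/0.99623 + 325.0 = 458.8138, v = 779.5·(-0.09544)/0.99623 + 252.5 = 177.8194
M2: Pc = R·M2+t = (+0.13587, -0.28588, +1.07836); u = 824.1·(+0.13587)/1.07836 + 325.0 = 428.8311, v = 779.5·(-0.28588)/1.07836 + 252.5 = 45.8526
M3: Pc = R·M3+t = (-0.06896, -0.27536, +1.03817); u = 824.1·(-0.06896)/1.03817 + 325.0 = 270.2572, v = 779.5·(-0.27536)/1.03817 + 252.5 = 45.7524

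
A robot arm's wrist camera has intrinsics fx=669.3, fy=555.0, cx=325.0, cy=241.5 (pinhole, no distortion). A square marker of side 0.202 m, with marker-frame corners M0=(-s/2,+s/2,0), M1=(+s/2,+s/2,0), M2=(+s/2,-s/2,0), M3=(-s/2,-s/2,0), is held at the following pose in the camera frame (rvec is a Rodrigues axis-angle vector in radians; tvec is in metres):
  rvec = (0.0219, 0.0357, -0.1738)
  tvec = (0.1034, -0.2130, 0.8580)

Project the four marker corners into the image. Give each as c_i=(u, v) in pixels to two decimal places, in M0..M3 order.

c0=(341.65, 179.73) c1=(497.24, 156.60) c2=(470.52, 26.70) c3=(314.48, 51.08)

Intrinsics K: fx=669.3, fy=555.0, cx=325.0, cy=241.5
Marker side s = 0.202 m; corners in marker frame (Z=0):
  M0 = (-0.1010, +0.1010, 0)
  M1 = (+0.1010, +0.1010, 0)
  M2 = (+0.1010, -0.1010, 0)
  M3 = (-0.1010, -0.1010, 0)
rvec = (0.0219, 0.0357, -0.1738), |rvec| = θ = 0.17878 rad = 10.243°
Rodrigues: sinθ=0.17782, 1−cosθ=0.01594; R = I + sinθ·[k]× + (1−cosθ)·[k]×²:
    [+0.98430 +0.17327 +0.03361]
    [-0.17249 +0.98470 -0.02488]
    [-0.03741 +0.01869 +0.99913]
t = (0.1034, -0.2130, 0.8580) m
M0: Pc = R·M0+t = (+0.02149, -0.09612, +0.86367); u = 669.3·(+0.02149)/0.86367 + 325.0 = 341.6501, v = 555.0·(-0.09612)/0.86367 + 241.5 = 179.7295
M1: Pc = R·M1+t = (+0.22031, -0.13097, +0.85611); u = 669.3·(+0.22031)/0.85611 + 325.0 = 497.2401, v = 555.0·(-0.13097)/0.85611 + 241.5 = 156.5968
M2: Pc = R·M2+t = (+0.18531, -0.32988, +0.85233); u = 669.3·(+0.18531)/0.85233 + 325.0 = 470.5193, v = 555.0·(-0.32988)/0.85233 + 241.5 = 26.7005
M3: Pc = R·M3+t = (-0.01351, -0.29503, +0.85989); u = 669.3·(-0.01351)/0.85989 + 325.0 = 314.4811, v = 555.0·(-0.29503)/0.85989 + 241.5 = 51.0763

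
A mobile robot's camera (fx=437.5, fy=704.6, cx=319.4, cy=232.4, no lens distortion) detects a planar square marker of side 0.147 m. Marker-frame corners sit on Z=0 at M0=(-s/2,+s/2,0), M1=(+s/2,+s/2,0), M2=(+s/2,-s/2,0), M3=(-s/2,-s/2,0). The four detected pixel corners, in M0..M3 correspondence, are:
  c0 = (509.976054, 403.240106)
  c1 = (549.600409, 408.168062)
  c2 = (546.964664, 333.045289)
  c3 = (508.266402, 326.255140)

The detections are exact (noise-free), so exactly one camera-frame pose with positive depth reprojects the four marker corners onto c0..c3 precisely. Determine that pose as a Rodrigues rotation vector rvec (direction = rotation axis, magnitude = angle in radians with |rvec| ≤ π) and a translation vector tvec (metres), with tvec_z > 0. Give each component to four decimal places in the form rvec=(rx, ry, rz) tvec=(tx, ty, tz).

rvec=(-0.2283, -0.2653, 0.0982) tvec=(0.6621, 0.2645, 1.3823)

Intrinsics K: fx=437.5, fy=704.6, cx=319.4, cy=232.4
Marker side s = 0.147 m; corners in marker frame (Z=0):
  M0 = (-0.0735, +0.0735, 0)
  M1 = (+0.0735, +0.0735, 0)
  M2 = (+0.0735, -0.0735, 0)
  M3 = (-0.0735, -0.0735, 0)
Detected image corners:
  c0 = (509.976054, 403.240106) px
  c1 = (549.600409, 408.168062) px
  c2 = (546.964664, 333.045289) px
  c3 = (508.266402, 326.255140) px
Planar DLT: solve 8×8 A·h = b for H (H[2,2]=1):
  H  [+361.38608 -75.50328 +528.94690]
  H  [+106.01867 +454.47443 +367.23834]
  H  [+0.17973 -0.17084 +1.00000]
B = K⁻¹H; ‖b₁‖=0.723453, ‖b₂‖=0.723453; λ = 2/(‖b₁‖+‖b₂‖) = 1.382261, sign → tz>0 ⇒ λ=+1.382261
r₁ = λ·B[:,0] = (+0.96041,+0.12604,+0.24843); r₂ = λ·B[:,1] = (-0.06615,+0.96946,-0.23615)
r₃ = r₁×r₂ = (-0.27061,+0.21037,+0.93942); SVD([r₁ r₂ r₃]) → R = UVᵀ:
  R  [+0.96041 -0.06615 -0.27061]
  R  [+0.12604 +0.96946 +0.21037]
  R  [+0.24843 -0.23615 +0.93942]
t = (+0.66205, +0.26452, +1.38226) m
tr R = 2.869300; θ = arccos((tr R − 1)/2) = 0.363523 rad = 20.828°
axis k = ((R−Rᵀ)₃₂, (R−Rᵀ)₁₃, (R−Rᵀ)₂₁) / (2 sinθ) = (-0.627894, -0.729871, +0.270256)
rvec = θ·k = (-0.228254, -0.265325, +0.098244)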